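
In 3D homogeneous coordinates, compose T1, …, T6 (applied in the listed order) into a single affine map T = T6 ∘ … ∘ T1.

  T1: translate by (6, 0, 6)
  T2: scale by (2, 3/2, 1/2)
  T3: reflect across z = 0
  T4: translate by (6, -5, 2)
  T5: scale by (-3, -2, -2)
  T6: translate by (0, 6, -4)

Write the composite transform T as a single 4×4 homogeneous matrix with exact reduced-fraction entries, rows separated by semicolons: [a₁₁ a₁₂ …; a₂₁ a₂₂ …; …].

T1 = [1 0 0 6; 0 1 0 0; 0 0 1 6; 0 0 0 1]
T2·T1 = [2 0 0 12; 0 3/2 0 0; 0 0 1/2 3; 0 0 0 1]
T3·…·T1 = [2 0 0 12; 0 3/2 0 0; 0 0 -1/2 -3; 0 0 0 1]
T4·…·T1 = [2 0 0 18; 0 3/2 0 -5; 0 0 -1/2 -1; 0 0 0 1]
T5·…·T1 = [-6 0 0 -54; 0 -3 0 10; 0 0 1 2; 0 0 0 1]
T6·…·T1 = [-6 0 0 -54; 0 -3 0 16; 0 0 1 -2; 0 0 0 1]

T = [-6 0 0 -54; 0 -3 0 16; 0 0 1 -2; 0 0 0 1]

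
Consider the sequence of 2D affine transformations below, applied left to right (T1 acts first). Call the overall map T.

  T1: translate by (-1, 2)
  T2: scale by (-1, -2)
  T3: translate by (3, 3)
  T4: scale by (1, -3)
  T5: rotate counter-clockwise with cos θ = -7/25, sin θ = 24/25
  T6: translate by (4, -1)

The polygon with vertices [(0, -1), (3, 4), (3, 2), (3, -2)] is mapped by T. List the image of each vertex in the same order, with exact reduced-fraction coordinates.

T1 translate by (-1, 2): (0, -1) → (-1, 1); (3, 4) → (2, 6); (3, 2) → (2, 4); (3, -2) → (2, 0)
T2 scale by (-1, -2): (-1, 1) → (1, -2); (2, 6) → (-2, -12); (2, 4) → (-2, -8); (2, 0) → (-2, 0)
T3 translate by (3, 3): (1, -2) → (4, 1); (-2, -12) → (1, -9); (-2, -8) → (1, -5); (-2, 0) → (1, 3)
T4 scale by (1, -3): (4, 1) → (4, -3); (1, -9) → (1, 27); (1, -5) → (1, 15); (1, 3) → (1, -9)
T5 rotate counter-clockwise with cos θ = -7/25, sin θ = 24/25: (4, -3) → (44/25, 117/25); (1, 27) → (-131/5, -33/5); (1, 15) → (-367/25, -81/25); (1, -9) → (209/25, 87/25)
T6 translate by (4, -1): (44/25, 117/25) → (144/25, 92/25); (-131/5, -33/5) → (-111/5, -38/5); (-367/25, -81/25) → (-267/25, -106/25); (209/25, 87/25) → (309/25, 62/25)

image vertices: (144/25, 92/25), (-111/5, -38/5), (-267/25, -106/25), (309/25, 62/25)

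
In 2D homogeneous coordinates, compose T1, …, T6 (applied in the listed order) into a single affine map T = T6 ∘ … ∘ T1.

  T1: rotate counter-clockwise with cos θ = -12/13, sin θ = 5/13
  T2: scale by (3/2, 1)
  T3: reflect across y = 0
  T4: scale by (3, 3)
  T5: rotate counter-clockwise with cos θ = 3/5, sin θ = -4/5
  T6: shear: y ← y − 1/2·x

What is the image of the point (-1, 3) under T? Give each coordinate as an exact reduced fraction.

T(p) = (903/130, 789/260)

T1 rotate counter-clockwise with cos θ = -12/13, sin θ = 5/13: (-1, 3) → (-3/13, -41/13)
T2 scale by (3/2, 1): (-3/13, -41/13) → (-9/26, -41/13)
T3 reflect across y = 0: (-9/26, -41/13) → (-9/26, 41/13)
T4 scale by (3, 3): (-9/26, 41/13) → (-27/26, 123/13)
T5 rotate counter-clockwise with cos θ = 3/5, sin θ = -4/5: (-27/26, 123/13) → (903/130, 423/65)
T6 shear: y ← y − 1/2·x: (903/130, 423/65) → (903/130, 789/260)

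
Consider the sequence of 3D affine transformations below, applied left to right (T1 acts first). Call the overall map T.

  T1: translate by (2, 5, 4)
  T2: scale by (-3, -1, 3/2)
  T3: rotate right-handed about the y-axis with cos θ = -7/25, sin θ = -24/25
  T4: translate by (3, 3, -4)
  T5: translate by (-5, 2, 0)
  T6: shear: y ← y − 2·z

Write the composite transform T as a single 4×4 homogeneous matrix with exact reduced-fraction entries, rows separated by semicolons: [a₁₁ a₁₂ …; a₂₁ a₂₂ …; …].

T1 = [1 0 0 2; 0 1 0 5; 0 0 1 4; 0 0 0 1]
T2·T1 = [-3 0 0 -6; 0 -1 0 -5; 0 0 3/2 6; 0 0 0 1]
T3·…·T1 = [21/25 0 -36/25 -102/25; 0 -1 0 -5; -72/25 0 -21/50 -186/25; 0 0 0 1]
T4·…·T1 = [21/25 0 -36/25 -27/25; 0 -1 0 -2; -72/25 0 -21/50 -286/25; 0 0 0 1]
T5·…·T1 = [21/25 0 -36/25 -152/25; 0 -1 0 0; -72/25 0 -21/50 -286/25; 0 0 0 1]
T6·…·T1 = [21/25 0 -36/25 -152/25; 144/25 -1 21/25 572/25; -72/25 0 -21/50 -286/25; 0 0 0 1]

T = [21/25 0 -36/25 -152/25; 144/25 -1 21/25 572/25; -72/25 0 -21/50 -286/25; 0 0 0 1]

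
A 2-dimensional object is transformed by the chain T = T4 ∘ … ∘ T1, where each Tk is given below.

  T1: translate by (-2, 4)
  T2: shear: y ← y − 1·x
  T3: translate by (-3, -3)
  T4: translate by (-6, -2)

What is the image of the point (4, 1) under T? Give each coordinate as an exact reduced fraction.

T1 translate by (-2, 4): (4, 1) → (2, 5)
T2 shear: y ← y − 1·x: (2, 5) → (2, 3)
T3 translate by (-3, -3): (2, 3) → (-1, 0)
T4 translate by (-6, -2): (-1, 0) → (-7, -2)

T(p) = (-7, -2)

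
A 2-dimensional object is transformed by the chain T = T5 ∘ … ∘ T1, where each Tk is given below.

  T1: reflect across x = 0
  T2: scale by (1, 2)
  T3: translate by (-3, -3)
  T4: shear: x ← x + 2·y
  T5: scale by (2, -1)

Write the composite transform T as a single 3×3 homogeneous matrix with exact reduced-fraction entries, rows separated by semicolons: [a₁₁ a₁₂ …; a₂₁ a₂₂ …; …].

T1 = [-1 0 0; 0 1 0; 0 0 1]
T2·T1 = [-1 0 0; 0 2 0; 0 0 1]
T3·…·T1 = [-1 0 -3; 0 2 -3; 0 0 1]
T4·…·T1 = [-1 4 -9; 0 2 -3; 0 0 1]
T5·…·T1 = [-2 8 -18; 0 -2 3; 0 0 1]

T = [-2 8 -18; 0 -2 3; 0 0 1]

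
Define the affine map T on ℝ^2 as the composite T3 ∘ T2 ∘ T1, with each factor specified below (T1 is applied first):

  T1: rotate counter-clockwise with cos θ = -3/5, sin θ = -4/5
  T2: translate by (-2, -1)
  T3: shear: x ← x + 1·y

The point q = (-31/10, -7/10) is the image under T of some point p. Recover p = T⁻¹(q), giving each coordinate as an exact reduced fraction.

T1 = [-3/5 4/5 0; -4/5 -3/5 0; 0 0 1]
T2·T1 = [-3/5 4/5 -2; -4/5 -3/5 -1; 0 0 1]
T3·…·T1 = [-7/5 1/5 -3; -4/5 -3/5 -1; 0 0 1]
det M = 1; M⁻¹ = [-3/5 -1/5 -2; 4/5 -7/5 1; 0 0 1]
M⁻¹ · (-31/10, -7/10)ᵀ = (0, -1/2)ᵀ

p = (0, -1/2)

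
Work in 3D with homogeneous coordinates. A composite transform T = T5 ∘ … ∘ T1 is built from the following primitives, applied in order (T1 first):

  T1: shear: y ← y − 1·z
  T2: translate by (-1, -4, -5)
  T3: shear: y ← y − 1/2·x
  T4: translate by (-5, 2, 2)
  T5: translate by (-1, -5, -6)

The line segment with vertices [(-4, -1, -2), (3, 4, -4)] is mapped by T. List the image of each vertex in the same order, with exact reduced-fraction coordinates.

T1 shear: y ← y − 1·z: (-4, -1, -2) → (-4, 1, -2); (3, 4, -4) → (3, 8, -4)
T2 translate by (-1, -4, -5): (-4, 1, -2) → (-5, -3, -7); (3, 8, -4) → (2, 4, -9)
T3 shear: y ← y − 1/2·x: (-5, -3, -7) → (-5, -1/2, -7); (2, 4, -9) → (2, 3, -9)
T4 translate by (-5, 2, 2): (-5, -1/2, -7) → (-10, 3/2, -5); (2, 3, -9) → (-3, 5, -7)
T5 translate by (-1, -5, -6): (-10, 3/2, -5) → (-11, -7/2, -11); (-3, 5, -7) → (-4, 0, -13)

image vertices: (-11, -7/2, -11), (-4, 0, -13)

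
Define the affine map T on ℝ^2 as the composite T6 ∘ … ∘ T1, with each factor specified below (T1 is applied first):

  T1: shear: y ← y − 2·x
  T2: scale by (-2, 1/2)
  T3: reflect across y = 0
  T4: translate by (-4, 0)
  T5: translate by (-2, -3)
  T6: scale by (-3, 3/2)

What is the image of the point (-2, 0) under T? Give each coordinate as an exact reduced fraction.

T1 shear: y ← y − 2·x: (-2, 0) → (-2, 4)
T2 scale by (-2, 1/2): (-2, 4) → (4, 2)
T3 reflect across y = 0: (4, 2) → (4, -2)
T4 translate by (-4, 0): (4, -2) → (0, -2)
T5 translate by (-2, -3): (0, -2) → (-2, -5)
T6 scale by (-3, 3/2): (-2, -5) → (6, -15/2)

T(p) = (6, -15/2)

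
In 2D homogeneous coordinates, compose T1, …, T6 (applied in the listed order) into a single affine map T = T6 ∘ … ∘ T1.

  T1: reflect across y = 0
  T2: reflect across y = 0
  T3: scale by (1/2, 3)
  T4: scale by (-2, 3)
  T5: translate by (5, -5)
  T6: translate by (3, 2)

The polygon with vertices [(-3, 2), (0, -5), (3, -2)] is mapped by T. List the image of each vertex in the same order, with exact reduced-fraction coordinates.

image vertices: (11, 15), (8, -48), (5, -21)

T1 reflect across y = 0: (-3, 2) → (-3, -2); (0, -5) → (0, 5); (3, -2) → (3, 2)
T2 reflect across y = 0: (-3, -2) → (-3, 2); (0, 5) → (0, -5); (3, 2) → (3, -2)
T3 scale by (1/2, 3): (-3, 2) → (-3/2, 6); (0, -5) → (0, -15); (3, -2) → (3/2, -6)
T4 scale by (-2, 3): (-3/2, 6) → (3, 18); (0, -15) → (0, -45); (3/2, -6) → (-3, -18)
T5 translate by (5, -5): (3, 18) → (8, 13); (0, -45) → (5, -50); (-3, -18) → (2, -23)
T6 translate by (3, 2): (8, 13) → (11, 15); (5, -50) → (8, -48); (2, -23) → (5, -21)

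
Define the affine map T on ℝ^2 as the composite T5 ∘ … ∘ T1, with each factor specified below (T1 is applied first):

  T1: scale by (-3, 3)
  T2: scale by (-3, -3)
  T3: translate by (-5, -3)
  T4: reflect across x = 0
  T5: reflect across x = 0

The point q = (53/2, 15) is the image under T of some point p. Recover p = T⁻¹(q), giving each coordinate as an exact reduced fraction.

T1 = [-3 0 0; 0 3 0; 0 0 1]
T2·T1 = [9 0 0; 0 -9 0; 0 0 1]
T3·…·T1 = [9 0 -5; 0 -9 -3; 0 0 1]
T4·…·T1 = [-9 0 5; 0 -9 -3; 0 0 1]
T5·…·T1 = [9 0 -5; 0 -9 -3; 0 0 1]
det M = -81; M⁻¹ = [1/9 0 5/9; 0 -1/9 -1/3; 0 0 1]
M⁻¹ · (53/2, 15)ᵀ = (7/2, -2)ᵀ

p = (7/2, -2)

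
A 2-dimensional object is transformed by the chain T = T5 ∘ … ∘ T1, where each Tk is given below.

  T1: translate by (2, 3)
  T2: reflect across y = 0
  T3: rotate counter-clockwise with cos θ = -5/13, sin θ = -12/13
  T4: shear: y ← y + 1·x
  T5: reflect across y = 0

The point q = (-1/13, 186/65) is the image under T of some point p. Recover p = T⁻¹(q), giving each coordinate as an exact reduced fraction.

p = (3/5, -4)

T1 = [1 0 2; 0 1 3; 0 0 1]
T2·T1 = [1 0 2; 0 -1 -3; 0 0 1]
T3·…·T1 = [-5/13 -12/13 -46/13; -12/13 5/13 -9/13; 0 0 1]
T4·…·T1 = [-5/13 -12/13 -46/13; -17/13 -7/13 -55/13; 0 0 1]
T5·…·T1 = [-5/13 -12/13 -46/13; 17/13 7/13 55/13; 0 0 1]
det M = 1; M⁻¹ = [7/13 12/13 -2; -17/13 -5/13 -3; 0 0 1]
M⁻¹ · (-1/13, 186/65)ᵀ = (3/5, -4)ᵀ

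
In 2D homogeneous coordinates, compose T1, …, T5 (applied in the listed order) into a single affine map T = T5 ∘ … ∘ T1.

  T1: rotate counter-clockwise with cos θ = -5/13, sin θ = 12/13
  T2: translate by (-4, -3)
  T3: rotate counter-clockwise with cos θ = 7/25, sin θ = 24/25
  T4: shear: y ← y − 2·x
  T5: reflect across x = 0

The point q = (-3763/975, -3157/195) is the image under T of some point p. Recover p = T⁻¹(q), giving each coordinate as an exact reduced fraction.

T1 = [-5/13 -12/13 0; 12/13 -5/13 0; 0 0 1]
T2·T1 = [-5/13 -12/13 -4; 12/13 -5/13 -3; 0 0 1]
T3·…·T1 = [-323/325 36/325 44/25; -36/325 -323/325 -117/25; 0 0 1]
T4·…·T1 = [-323/325 36/325 44/25; 122/65 -79/65 -41/5; 0 0 1]
T5·…·T1 = [323/325 -36/325 -44/25; 122/65 -79/65 -41/5; 0 0 1]
det M = -1; M⁻¹ = [79/65 -36/325 16/13; 122/65 -323/325 -63/13; 0 0 1]
M⁻¹ · (-3763/975, -3157/195)ᵀ = (-5/3, 4)ᵀ

p = (-5/3, 4)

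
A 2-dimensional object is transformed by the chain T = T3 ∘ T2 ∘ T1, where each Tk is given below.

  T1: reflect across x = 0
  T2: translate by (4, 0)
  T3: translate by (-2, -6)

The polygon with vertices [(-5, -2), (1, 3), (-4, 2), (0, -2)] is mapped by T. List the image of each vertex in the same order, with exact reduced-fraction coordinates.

T1 reflect across x = 0: (-5, -2) → (5, -2); (1, 3) → (-1, 3); (-4, 2) → (4, 2); (0, -2) → (0, -2)
T2 translate by (4, 0): (5, -2) → (9, -2); (-1, 3) → (3, 3); (4, 2) → (8, 2); (0, -2) → (4, -2)
T3 translate by (-2, -6): (9, -2) → (7, -8); (3, 3) → (1, -3); (8, 2) → (6, -4); (4, -2) → (2, -8)

image vertices: (7, -8), (1, -3), (6, -4), (2, -8)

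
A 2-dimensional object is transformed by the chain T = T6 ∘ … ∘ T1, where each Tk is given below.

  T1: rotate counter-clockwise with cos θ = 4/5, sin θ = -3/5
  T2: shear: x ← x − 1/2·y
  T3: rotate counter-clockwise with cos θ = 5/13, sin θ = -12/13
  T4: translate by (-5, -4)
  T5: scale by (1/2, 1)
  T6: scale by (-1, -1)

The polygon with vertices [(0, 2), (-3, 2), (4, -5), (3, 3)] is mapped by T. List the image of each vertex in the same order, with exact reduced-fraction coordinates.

T1 rotate counter-clockwise with cos θ = 4/5, sin θ = -3/5: (0, 2) → (6/5, 8/5); (-3, 2) → (-6/5, 17/5); (4, -5) → (1/5, -32/5); (3, 3) → (21/5, 3/5)
T2 shear: x ← x − 1/2·y: (6/5, 8/5) → (2/5, 8/5); (-6/5, 17/5) → (-29/10, 17/5); (1/5, -32/5) → (17/5, -32/5); (21/5, 3/5) → (39/10, 3/5)
T3 rotate counter-clockwise with cos θ = 5/13, sin θ = -12/13: (2/5, 8/5) → (106/65, 16/65); (-29/10, 17/5) → (263/130, 259/65); (17/5, -32/5) → (-23/5, -28/5); (39/10, 3/5) → (267/130, -219/65)
T4 translate by (-5, -4): (106/65, 16/65) → (-219/65, -244/65); (263/130, 259/65) → (-387/130, -1/65); (-23/5, -28/5) → (-48/5, -48/5); (267/130, -219/65) → (-383/130, -479/65)
T5 scale by (1/2, 1): (-219/65, -244/65) → (-219/130, -244/65); (-387/130, -1/65) → (-387/260, -1/65); (-48/5, -48/5) → (-24/5, -48/5); (-383/130, -479/65) → (-383/260, -479/65)
T6 scale by (-1, -1): (-219/130, -244/65) → (219/130, 244/65); (-387/260, -1/65) → (387/260, 1/65); (-24/5, -48/5) → (24/5, 48/5); (-383/260, -479/65) → (383/260, 479/65)

image vertices: (219/130, 244/65), (387/260, 1/65), (24/5, 48/5), (383/260, 479/65)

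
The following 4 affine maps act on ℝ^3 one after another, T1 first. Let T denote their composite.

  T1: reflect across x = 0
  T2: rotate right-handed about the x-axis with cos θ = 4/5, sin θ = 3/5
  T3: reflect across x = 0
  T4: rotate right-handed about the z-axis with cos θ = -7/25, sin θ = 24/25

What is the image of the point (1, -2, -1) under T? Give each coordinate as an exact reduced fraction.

T(p) = (17/25, 31/25, -2)

T1 reflect across x = 0: (1, -2, -1) → (-1, -2, -1)
T2 rotate right-handed about the x-axis with cos θ = 4/5, sin θ = 3/5: (-1, -2, -1) → (-1, -1, -2)
T3 reflect across x = 0: (-1, -1, -2) → (1, -1, -2)
T4 rotate right-handed about the z-axis with cos θ = -7/25, sin θ = 24/25: (1, -1, -2) → (17/25, 31/25, -2)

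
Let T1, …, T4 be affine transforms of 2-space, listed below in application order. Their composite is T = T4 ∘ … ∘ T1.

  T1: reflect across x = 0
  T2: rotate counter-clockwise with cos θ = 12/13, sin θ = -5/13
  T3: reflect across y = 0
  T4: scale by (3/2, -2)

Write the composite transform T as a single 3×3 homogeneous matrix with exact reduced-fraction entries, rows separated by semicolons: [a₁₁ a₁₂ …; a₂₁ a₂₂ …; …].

T = [-18/13 15/26 0; 10/13 24/13 0; 0 0 1]

T1 = [-1 0 0; 0 1 0; 0 0 1]
T2·T1 = [-12/13 5/13 0; 5/13 12/13 0; 0 0 1]
T3·…·T1 = [-12/13 5/13 0; -5/13 -12/13 0; 0 0 1]
T4·…·T1 = [-18/13 15/26 0; 10/13 24/13 0; 0 0 1]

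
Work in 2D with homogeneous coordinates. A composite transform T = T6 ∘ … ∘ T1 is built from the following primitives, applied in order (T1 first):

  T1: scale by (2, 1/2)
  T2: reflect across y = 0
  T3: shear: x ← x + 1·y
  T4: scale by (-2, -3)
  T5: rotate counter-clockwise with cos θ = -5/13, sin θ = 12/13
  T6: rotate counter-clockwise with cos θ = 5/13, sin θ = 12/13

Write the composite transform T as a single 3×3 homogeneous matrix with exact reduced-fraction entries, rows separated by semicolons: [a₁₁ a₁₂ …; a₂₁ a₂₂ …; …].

T = [4 -1 0; 0 -3/2 0; 0 0 1]

T1 = [2 0 0; 0 1/2 0; 0 0 1]
T2·T1 = [2 0 0; 0 -1/2 0; 0 0 1]
T3·…·T1 = [2 -1/2 0; 0 -1/2 0; 0 0 1]
T4·…·T1 = [-4 1 0; 0 3/2 0; 0 0 1]
T5·…·T1 = [20/13 -23/13 0; -48/13 9/26 0; 0 0 1]
T6·…·T1 = [4 -1 0; 0 -3/2 0; 0 0 1]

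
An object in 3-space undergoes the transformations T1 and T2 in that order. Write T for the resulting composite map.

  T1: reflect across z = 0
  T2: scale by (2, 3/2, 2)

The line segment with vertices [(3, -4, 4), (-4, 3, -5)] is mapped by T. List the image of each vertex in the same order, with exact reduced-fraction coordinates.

T1 reflect across z = 0: (3, -4, 4) → (3, -4, -4); (-4, 3, -5) → (-4, 3, 5)
T2 scale by (2, 3/2, 2): (3, -4, -4) → (6, -6, -8); (-4, 3, 5) → (-8, 9/2, 10)

image vertices: (6, -6, -8), (-8, 9/2, 10)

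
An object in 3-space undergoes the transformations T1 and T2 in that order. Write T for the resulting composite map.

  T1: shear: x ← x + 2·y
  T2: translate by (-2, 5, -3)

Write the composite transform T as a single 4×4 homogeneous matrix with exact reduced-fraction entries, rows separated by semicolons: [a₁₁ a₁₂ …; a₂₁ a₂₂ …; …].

T = [1 2 0 -2; 0 1 0 5; 0 0 1 -3; 0 0 0 1]

T1 = [1 2 0 0; 0 1 0 0; 0 0 1 0; 0 0 0 1]
T2·T1 = [1 2 0 -2; 0 1 0 5; 0 0 1 -3; 0 0 0 1]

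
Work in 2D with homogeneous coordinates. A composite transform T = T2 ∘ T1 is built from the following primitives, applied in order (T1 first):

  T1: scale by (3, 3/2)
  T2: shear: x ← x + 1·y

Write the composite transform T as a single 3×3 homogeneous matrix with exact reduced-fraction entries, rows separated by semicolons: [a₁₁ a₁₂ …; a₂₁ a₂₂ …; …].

T = [3 3/2 0; 0 3/2 0; 0 0 1]

T1 = [3 0 0; 0 3/2 0; 0 0 1]
T2·T1 = [3 3/2 0; 0 3/2 0; 0 0 1]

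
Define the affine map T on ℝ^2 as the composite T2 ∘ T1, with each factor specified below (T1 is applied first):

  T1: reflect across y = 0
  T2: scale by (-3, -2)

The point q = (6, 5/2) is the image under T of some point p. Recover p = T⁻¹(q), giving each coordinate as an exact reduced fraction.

p = (-2, 5/4)

T1 = [1 0 0; 0 -1 0; 0 0 1]
T2·T1 = [-3 0 0; 0 2 0; 0 0 1]
det M = -6; M⁻¹ = [-1/3 0 0; 0 1/2 0; 0 0 1]
M⁻¹ · (6, 5/2)ᵀ = (-2, 5/4)ᵀ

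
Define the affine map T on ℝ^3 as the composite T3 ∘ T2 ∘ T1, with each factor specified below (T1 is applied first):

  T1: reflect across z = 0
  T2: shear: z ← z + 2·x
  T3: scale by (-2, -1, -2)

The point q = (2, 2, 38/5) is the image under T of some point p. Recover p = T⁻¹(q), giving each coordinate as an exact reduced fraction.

p = (-1, -2, 9/5)

T1 = [1 0 0 0; 0 1 0 0; 0 0 -1 0; 0 0 0 1]
T2·T1 = [1 0 0 0; 0 1 0 0; 2 0 -1 0; 0 0 0 1]
T3·…·T1 = [-2 0 0 0; 0 -1 0 0; -4 0 2 0; 0 0 0 1]
det M = 4; M⁻¹ = [-1/2 0 0 0; 0 -1 0 0; -1 0 1/2 0; 0 0 0 1]
M⁻¹ · (2, 2, 38/5)ᵀ = (-1, -2, 9/5)ᵀ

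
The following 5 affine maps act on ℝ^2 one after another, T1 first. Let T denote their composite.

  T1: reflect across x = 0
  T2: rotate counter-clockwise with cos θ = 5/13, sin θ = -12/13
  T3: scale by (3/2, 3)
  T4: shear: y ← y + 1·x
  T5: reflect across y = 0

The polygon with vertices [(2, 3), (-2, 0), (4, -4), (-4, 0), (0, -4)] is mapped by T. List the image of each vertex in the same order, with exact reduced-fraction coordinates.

image vertices: (3, -12), (15/13, 57/13), (-102/13, 18/13), (30/13, 114/13), (-72/13, 132/13)

T1 reflect across x = 0: (2, 3) → (-2, 3); (-2, 0) → (2, 0); (4, -4) → (-4, -4); (-4, 0) → (4, 0); (0, -4) → (0, -4)
T2 rotate counter-clockwise with cos θ = 5/13, sin θ = -12/13: (-2, 3) → (2, 3); (2, 0) → (10/13, -24/13); (-4, -4) → (-68/13, 28/13); (4, 0) → (20/13, -48/13); (0, -4) → (-48/13, -20/13)
T3 scale by (3/2, 3): (2, 3) → (3, 9); (10/13, -24/13) → (15/13, -72/13); (-68/13, 28/13) → (-102/13, 84/13); (20/13, -48/13) → (30/13, -144/13); (-48/13, -20/13) → (-72/13, -60/13)
T4 shear: y ← y + 1·x: (3, 9) → (3, 12); (15/13, -72/13) → (15/13, -57/13); (-102/13, 84/13) → (-102/13, -18/13); (30/13, -144/13) → (30/13, -114/13); (-72/13, -60/13) → (-72/13, -132/13)
T5 reflect across y = 0: (3, 12) → (3, -12); (15/13, -57/13) → (15/13, 57/13); (-102/13, -18/13) → (-102/13, 18/13); (30/13, -114/13) → (30/13, 114/13); (-72/13, -132/13) → (-72/13, 132/13)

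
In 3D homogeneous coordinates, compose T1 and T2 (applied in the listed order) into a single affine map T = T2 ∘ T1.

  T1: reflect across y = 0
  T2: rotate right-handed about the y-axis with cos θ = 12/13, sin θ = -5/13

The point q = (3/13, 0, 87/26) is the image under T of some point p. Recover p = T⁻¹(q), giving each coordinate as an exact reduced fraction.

p = (3/2, 0, 3)

T1 = [1 0 0 0; 0 -1 0 0; 0 0 1 0; 0 0 0 1]
T2·T1 = [12/13 0 -5/13 0; 0 -1 0 0; 5/13 0 12/13 0; 0 0 0 1]
det M = -1; M⁻¹ = [12/13 0 5/13 0; 0 -1 0 0; -5/13 0 12/13 0; 0 0 0 1]
M⁻¹ · (3/13, 0, 87/26)ᵀ = (3/2, 0, 3)ᵀ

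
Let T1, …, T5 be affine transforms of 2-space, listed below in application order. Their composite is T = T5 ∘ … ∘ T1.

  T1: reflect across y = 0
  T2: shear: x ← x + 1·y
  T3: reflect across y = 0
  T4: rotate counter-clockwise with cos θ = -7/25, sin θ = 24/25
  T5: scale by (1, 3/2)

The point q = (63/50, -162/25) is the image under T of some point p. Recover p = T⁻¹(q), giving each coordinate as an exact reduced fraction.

p = (-9/2, 0)

T1 = [1 0 0; 0 -1 0; 0 0 1]
T2·T1 = [1 -1 0; 0 -1 0; 0 0 1]
T3·…·T1 = [1 -1 0; 0 1 0; 0 0 1]
T4·…·T1 = [-7/25 -17/25 0; 24/25 -31/25 0; 0 0 1]
T5·…·T1 = [-7/25 -17/25 0; 36/25 -93/50 0; 0 0 1]
det M = 3/2; M⁻¹ = [-31/25 34/75 0; -24/25 -14/75 0; 0 0 1]
M⁻¹ · (63/50, -162/25)ᵀ = (-9/2, 0)ᵀ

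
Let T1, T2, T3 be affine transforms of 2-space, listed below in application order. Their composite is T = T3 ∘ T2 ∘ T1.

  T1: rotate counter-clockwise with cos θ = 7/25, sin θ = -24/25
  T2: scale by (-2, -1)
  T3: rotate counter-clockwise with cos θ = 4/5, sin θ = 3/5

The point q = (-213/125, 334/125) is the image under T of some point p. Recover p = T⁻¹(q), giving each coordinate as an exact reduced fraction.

T1 = [7/25 24/25 0; -24/25 7/25 0; 0 0 1]
T2·T1 = [-14/25 -48/25 0; 24/25 -7/25 0; 0 0 1]
T3·…·T1 = [-128/125 -171/125 0; 54/125 -172/125 0; 0 0 1]
det M = 2; M⁻¹ = [-86/125 171/250 0; -27/125 -64/125 0; 0 0 1]
M⁻¹ · (-213/125, 334/125)ᵀ = (3, -1)ᵀ

p = (3, -1)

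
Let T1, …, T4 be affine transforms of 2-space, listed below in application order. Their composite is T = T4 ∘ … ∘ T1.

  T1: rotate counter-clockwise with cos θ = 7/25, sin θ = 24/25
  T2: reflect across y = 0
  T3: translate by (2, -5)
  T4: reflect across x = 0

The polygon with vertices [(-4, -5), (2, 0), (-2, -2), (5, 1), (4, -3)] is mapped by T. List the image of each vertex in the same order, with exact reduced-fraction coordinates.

image vertices: (-142/25, 6/25), (-64/25, -173/25), (-84/25, -63/25), (-61/25, -252/25), (-6, -8)

T1 rotate counter-clockwise with cos θ = 7/25, sin θ = 24/25: (-4, -5) → (92/25, -131/25); (2, 0) → (14/25, 48/25); (-2, -2) → (34/25, -62/25); (5, 1) → (11/25, 127/25); (4, -3) → (4, 3)
T2 reflect across y = 0: (92/25, -131/25) → (92/25, 131/25); (14/25, 48/25) → (14/25, -48/25); (34/25, -62/25) → (34/25, 62/25); (11/25, 127/25) → (11/25, -127/25); (4, 3) → (4, -3)
T3 translate by (2, -5): (92/25, 131/25) → (142/25, 6/25); (14/25, -48/25) → (64/25, -173/25); (34/25, 62/25) → (84/25, -63/25); (11/25, -127/25) → (61/25, -252/25); (4, -3) → (6, -8)
T4 reflect across x = 0: (142/25, 6/25) → (-142/25, 6/25); (64/25, -173/25) → (-64/25, -173/25); (84/25, -63/25) → (-84/25, -63/25); (61/25, -252/25) → (-61/25, -252/25); (6, -8) → (-6, -8)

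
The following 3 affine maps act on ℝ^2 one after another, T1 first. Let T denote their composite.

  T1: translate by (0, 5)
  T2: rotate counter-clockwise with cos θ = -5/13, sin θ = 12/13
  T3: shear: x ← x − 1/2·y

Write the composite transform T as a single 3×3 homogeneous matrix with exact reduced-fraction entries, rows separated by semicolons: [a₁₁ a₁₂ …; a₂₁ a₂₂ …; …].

T = [-11/13 -19/26 -95/26; 12/13 -5/13 -25/13; 0 0 1]

T1 = [1 0 0; 0 1 5; 0 0 1]
T2·T1 = [-5/13 -12/13 -60/13; 12/13 -5/13 -25/13; 0 0 1]
T3·…·T1 = [-11/13 -19/26 -95/26; 12/13 -5/13 -25/13; 0 0 1]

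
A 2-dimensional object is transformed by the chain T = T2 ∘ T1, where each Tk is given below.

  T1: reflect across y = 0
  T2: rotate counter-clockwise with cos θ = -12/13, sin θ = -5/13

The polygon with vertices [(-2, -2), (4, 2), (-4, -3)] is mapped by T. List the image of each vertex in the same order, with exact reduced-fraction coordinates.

image vertices: (34/13, -14/13), (-58/13, 4/13), (63/13, -16/13)

T1 reflect across y = 0: (-2, -2) → (-2, 2); (4, 2) → (4, -2); (-4, -3) → (-4, 3)
T2 rotate counter-clockwise with cos θ = -12/13, sin θ = -5/13: (-2, 2) → (34/13, -14/13); (4, -2) → (-58/13, 4/13); (-4, 3) → (63/13, -16/13)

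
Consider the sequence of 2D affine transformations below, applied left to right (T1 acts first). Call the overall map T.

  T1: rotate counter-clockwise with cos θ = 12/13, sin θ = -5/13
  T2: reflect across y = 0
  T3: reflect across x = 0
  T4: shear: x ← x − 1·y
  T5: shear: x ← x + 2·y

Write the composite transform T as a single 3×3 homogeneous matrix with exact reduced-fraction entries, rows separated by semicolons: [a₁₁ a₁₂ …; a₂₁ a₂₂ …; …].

T1 = [12/13 5/13 0; -5/13 12/13 0; 0 0 1]
T2·T1 = [12/13 5/13 0; 5/13 -12/13 0; 0 0 1]
T3·…·T1 = [-12/13 -5/13 0; 5/13 -12/13 0; 0 0 1]
T4·…·T1 = [-17/13 7/13 0; 5/13 -12/13 0; 0 0 1]
T5·…·T1 = [-7/13 -17/13 0; 5/13 -12/13 0; 0 0 1]

T = [-7/13 -17/13 0; 5/13 -12/13 0; 0 0 1]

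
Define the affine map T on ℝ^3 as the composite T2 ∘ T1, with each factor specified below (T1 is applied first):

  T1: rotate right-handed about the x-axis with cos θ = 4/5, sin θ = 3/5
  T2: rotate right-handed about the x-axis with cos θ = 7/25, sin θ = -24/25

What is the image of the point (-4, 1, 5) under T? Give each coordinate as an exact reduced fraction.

T1 rotate right-handed about the x-axis with cos θ = 4/5, sin θ = 3/5: (-4, 1, 5) → (-4, -11/5, 23/5)
T2 rotate right-handed about the x-axis with cos θ = 7/25, sin θ = -24/25: (-4, -11/5, 23/5) → (-4, 19/5, 17/5)

T(p) = (-4, 19/5, 17/5)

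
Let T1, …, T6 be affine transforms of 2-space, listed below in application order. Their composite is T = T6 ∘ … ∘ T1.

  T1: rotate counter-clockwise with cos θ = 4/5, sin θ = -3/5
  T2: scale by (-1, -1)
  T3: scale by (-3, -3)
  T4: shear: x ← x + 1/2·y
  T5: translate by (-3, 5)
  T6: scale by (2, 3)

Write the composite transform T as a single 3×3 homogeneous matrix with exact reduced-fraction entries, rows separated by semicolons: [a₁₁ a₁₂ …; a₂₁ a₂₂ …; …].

T1 = [4/5 3/5 0; -3/5 4/5 0; 0 0 1]
T2·T1 = [-4/5 -3/5 0; 3/5 -4/5 0; 0 0 1]
T3·…·T1 = [12/5 9/5 0; -9/5 12/5 0; 0 0 1]
T4·…·T1 = [3/2 3 0; -9/5 12/5 0; 0 0 1]
T5·…·T1 = [3/2 3 -3; -9/5 12/5 5; 0 0 1]
T6·…·T1 = [3 6 -6; -27/5 36/5 15; 0 0 1]

T = [3 6 -6; -27/5 36/5 15; 0 0 1]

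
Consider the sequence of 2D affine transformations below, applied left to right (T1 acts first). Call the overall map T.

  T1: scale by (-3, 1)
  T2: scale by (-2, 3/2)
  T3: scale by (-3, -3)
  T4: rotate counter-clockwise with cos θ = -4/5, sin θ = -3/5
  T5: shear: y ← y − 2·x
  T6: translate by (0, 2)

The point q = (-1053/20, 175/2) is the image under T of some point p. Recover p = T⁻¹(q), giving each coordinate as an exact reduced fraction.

T1 = [-3 0 0; 0 1 0; 0 0 1]
T2·T1 = [6 0 0; 0 3/2 0; 0 0 1]
T3·…·T1 = [-18 0 0; 0 -9/2 0; 0 0 1]
T4·…·T1 = [72/5 -27/10 0; 54/5 18/5 0; 0 0 1]
T5·…·T1 = [72/5 -27/10 0; -18 9 0; 0 0 1]
T6·…·T1 = [72/5 -27/10 0; -18 9 2; 0 0 1]
det M = 81; M⁻¹ = [1/9 1/30 -1/15; 2/9 8/45 -16/45; 0 0 1]
M⁻¹ · (-1053/20, 175/2)ᵀ = (-3, 7/2)ᵀ

p = (-3, 7/2)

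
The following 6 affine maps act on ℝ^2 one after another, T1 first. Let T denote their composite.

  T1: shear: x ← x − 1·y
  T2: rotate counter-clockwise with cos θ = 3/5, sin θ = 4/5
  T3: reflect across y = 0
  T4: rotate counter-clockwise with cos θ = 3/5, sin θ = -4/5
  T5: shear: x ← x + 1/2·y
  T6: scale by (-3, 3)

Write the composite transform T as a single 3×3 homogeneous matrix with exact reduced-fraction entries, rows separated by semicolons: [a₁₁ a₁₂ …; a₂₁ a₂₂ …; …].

T = [57/25 9/50 0; -72/25 93/25 0; 0 0 1]

T1 = [1 -1 0; 0 1 0; 0 0 1]
T2·T1 = [3/5 -7/5 0; 4/5 -1/5 0; 0 0 1]
T3·…·T1 = [3/5 -7/5 0; -4/5 1/5 0; 0 0 1]
T4·…·T1 = [-7/25 -17/25 0; -24/25 31/25 0; 0 0 1]
T5·…·T1 = [-19/25 -3/50 0; -24/25 31/25 0; 0 0 1]
T6·…·T1 = [57/25 9/50 0; -72/25 93/25 0; 0 0 1]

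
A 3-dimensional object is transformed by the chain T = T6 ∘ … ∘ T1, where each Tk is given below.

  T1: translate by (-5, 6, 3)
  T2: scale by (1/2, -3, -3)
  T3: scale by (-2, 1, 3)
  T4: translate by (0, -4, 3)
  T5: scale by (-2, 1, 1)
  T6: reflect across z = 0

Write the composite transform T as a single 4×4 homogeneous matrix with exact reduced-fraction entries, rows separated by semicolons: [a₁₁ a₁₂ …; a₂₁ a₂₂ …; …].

T1 = [1 0 0 -5; 0 1 0 6; 0 0 1 3; 0 0 0 1]
T2·T1 = [1/2 0 0 -5/2; 0 -3 0 -18; 0 0 -3 -9; 0 0 0 1]
T3·…·T1 = [-1 0 0 5; 0 -3 0 -18; 0 0 -9 -27; 0 0 0 1]
T4·…·T1 = [-1 0 0 5; 0 -3 0 -22; 0 0 -9 -24; 0 0 0 1]
T5·…·T1 = [2 0 0 -10; 0 -3 0 -22; 0 0 -9 -24; 0 0 0 1]
T6·…·T1 = [2 0 0 -10; 0 -3 0 -22; 0 0 9 24; 0 0 0 1]

T = [2 0 0 -10; 0 -3 0 -22; 0 0 9 24; 0 0 0 1]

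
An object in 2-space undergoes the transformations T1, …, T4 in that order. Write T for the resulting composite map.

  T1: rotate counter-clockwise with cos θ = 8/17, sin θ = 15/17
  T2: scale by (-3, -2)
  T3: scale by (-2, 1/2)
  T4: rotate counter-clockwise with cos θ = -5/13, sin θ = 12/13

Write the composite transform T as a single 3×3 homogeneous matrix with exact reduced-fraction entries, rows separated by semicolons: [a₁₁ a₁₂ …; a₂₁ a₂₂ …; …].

T1 = [8/17 -15/17 0; 15/17 8/17 0; 0 0 1]
T2·T1 = [-24/17 45/17 0; -30/17 -16/17 0; 0 0 1]
T3·…·T1 = [48/17 -90/17 0; -15/17 -8/17 0; 0 0 1]
T4·…·T1 = [-60/221 42/17 0; 651/221 -80/17 0; 0 0 1]

T = [-60/221 42/17 0; 651/221 -80/17 0; 0 0 1]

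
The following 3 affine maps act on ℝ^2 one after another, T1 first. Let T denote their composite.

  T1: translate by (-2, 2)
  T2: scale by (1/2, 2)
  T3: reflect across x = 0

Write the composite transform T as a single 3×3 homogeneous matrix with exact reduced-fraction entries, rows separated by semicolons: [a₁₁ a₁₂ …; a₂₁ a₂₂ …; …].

T1 = [1 0 -2; 0 1 2; 0 0 1]
T2·T1 = [1/2 0 -1; 0 2 4; 0 0 1]
T3·…·T1 = [-1/2 0 1; 0 2 4; 0 0 1]

T = [-1/2 0 1; 0 2 4; 0 0 1]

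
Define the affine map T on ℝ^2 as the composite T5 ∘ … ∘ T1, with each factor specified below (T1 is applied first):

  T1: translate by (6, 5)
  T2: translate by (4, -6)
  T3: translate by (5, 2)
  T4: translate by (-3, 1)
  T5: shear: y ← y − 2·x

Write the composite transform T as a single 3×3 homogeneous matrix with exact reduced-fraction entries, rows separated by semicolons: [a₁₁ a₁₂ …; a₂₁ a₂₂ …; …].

T1 = [1 0 6; 0 1 5; 0 0 1]
T2·T1 = [1 0 10; 0 1 -1; 0 0 1]
T3·…·T1 = [1 0 15; 0 1 1; 0 0 1]
T4·…·T1 = [1 0 12; 0 1 2; 0 0 1]
T5·…·T1 = [1 0 12; -2 1 -22; 0 0 1]

T = [1 0 12; -2 1 -22; 0 0 1]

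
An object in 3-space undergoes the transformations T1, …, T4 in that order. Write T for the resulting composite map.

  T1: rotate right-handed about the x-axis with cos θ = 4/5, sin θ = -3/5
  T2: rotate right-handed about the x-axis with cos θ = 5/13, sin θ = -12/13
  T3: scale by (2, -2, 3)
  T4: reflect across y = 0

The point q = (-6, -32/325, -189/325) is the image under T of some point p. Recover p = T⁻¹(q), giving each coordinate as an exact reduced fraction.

T1 = [1 0 0 0; 0 4/5 3/5 0; 0 -3/5 4/5 0; 0 0 0 1]
T2·T1 = [1 0 0 0; 0 -16/65 63/65 0; 0 -63/65 -16/65 0; 0 0 0 1]
T3·…·T1 = [2 0 0 0; 0 32/65 -126/65 0; 0 -189/65 -48/65 0; 0 0 0 1]
T4·…·T1 = [2 0 0 0; 0 -32/65 126/65 0; 0 -189/65 -48/65 0; 0 0 0 1]
det M = 12; M⁻¹ = [1/2 0 0 0; 0 -8/65 -21/65 0; 0 63/130 -16/195 0; 0 0 0 1]
M⁻¹ · (-6, -32/325, -189/325)ᵀ = (-3, 1/5, 0)ᵀ

p = (-3, 1/5, 0)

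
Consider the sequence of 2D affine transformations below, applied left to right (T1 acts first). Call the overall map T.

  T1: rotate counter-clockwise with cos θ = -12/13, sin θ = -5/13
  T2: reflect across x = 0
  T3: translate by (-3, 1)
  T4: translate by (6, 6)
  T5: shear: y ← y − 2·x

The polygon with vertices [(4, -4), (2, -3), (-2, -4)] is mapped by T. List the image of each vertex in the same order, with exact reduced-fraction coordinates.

T1 rotate counter-clockwise with cos θ = -12/13, sin θ = -5/13: (4, -4) → (-68/13, 28/13); (2, -3) → (-3, 2); (-2, -4) → (4/13, 58/13)
T2 reflect across x = 0: (-68/13, 28/13) → (68/13, 28/13); (-3, 2) → (3, 2); (4/13, 58/13) → (-4/13, 58/13)
T3 translate by (-3, 1): (68/13, 28/13) → (29/13, 41/13); (3, 2) → (0, 3); (-4/13, 58/13) → (-43/13, 71/13)
T4 translate by (6, 6): (29/13, 41/13) → (107/13, 119/13); (0, 3) → (6, 9); (-43/13, 71/13) → (35/13, 149/13)
T5 shear: y ← y − 2·x: (107/13, 119/13) → (107/13, -95/13); (6, 9) → (6, -3); (35/13, 149/13) → (35/13, 79/13)

image vertices: (107/13, -95/13), (6, -3), (35/13, 79/13)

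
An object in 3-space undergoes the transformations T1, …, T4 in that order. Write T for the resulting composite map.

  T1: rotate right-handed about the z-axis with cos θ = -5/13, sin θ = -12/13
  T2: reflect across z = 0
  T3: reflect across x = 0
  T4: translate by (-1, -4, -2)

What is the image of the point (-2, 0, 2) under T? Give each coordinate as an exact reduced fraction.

T1 rotate right-handed about the z-axis with cos θ = -5/13, sin θ = -12/13: (-2, 0, 2) → (10/13, 24/13, 2)
T2 reflect across z = 0: (10/13, 24/13, 2) → (10/13, 24/13, -2)
T3 reflect across x = 0: (10/13, 24/13, -2) → (-10/13, 24/13, -2)
T4 translate by (-1, -4, -2): (-10/13, 24/13, -2) → (-23/13, -28/13, -4)

T(p) = (-23/13, -28/13, -4)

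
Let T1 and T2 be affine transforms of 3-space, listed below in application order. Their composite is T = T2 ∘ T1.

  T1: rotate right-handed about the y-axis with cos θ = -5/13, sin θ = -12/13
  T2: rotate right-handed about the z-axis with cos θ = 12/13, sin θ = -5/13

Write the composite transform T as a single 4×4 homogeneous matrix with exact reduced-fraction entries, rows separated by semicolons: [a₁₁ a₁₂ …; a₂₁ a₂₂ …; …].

T1 = [-5/13 0 -12/13 0; 0 1 0 0; 12/13 0 -5/13 0; 0 0 0 1]
T2·T1 = [-60/169 5/13 -144/169 0; 25/169 12/13 60/169 0; 12/13 0 -5/13 0; 0 0 0 1]

T = [-60/169 5/13 -144/169 0; 25/169 12/13 60/169 0; 12/13 0 -5/13 0; 0 0 0 1]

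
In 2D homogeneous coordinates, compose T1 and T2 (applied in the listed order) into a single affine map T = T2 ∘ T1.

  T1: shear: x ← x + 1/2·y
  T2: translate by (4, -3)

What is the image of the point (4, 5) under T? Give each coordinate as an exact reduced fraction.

T1 shear: x ← x + 1/2·y: (4, 5) → (13/2, 5)
T2 translate by (4, -3): (13/2, 5) → (21/2, 2)

T(p) = (21/2, 2)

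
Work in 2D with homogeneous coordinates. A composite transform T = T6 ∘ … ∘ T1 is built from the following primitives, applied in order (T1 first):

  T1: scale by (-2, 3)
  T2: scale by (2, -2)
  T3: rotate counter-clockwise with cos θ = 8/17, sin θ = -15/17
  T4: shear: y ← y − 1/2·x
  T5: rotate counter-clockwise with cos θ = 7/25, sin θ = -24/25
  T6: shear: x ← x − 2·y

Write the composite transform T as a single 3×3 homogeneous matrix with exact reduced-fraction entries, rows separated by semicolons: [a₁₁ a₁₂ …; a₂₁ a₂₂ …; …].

T1 = [-2 0 0; 0 3 0; 0 0 1]
T2·T1 = [-4 0 0; 0 -6 0; 0 0 1]
T3·…·T1 = [-32/17 -90/17 0; 60/17 -48/17 0; 0 0 1]
T4·…·T1 = [-32/17 -90/17 0; 76/17 -3/17 0; 0 0 1]
T5·…·T1 = [64/17 -702/425 0; 52/17 2139/425 0; 0 0 1]
T6·…·T1 = [-40/17 -996/85 0; 52/17 2139/425 0; 0 0 1]

T = [-40/17 -996/85 0; 52/17 2139/425 0; 0 0 1]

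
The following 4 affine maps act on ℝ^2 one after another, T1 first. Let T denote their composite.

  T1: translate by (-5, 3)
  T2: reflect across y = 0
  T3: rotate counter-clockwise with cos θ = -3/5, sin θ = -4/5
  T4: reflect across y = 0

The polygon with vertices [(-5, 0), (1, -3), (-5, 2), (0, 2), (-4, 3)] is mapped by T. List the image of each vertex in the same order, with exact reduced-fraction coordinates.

image vertices: (18/5, -49/5), (12/5, -16/5), (2, -11), (-1, -7), (3/5, -54/5)

T1 translate by (-5, 3): (-5, 0) → (-10, 3); (1, -3) → (-4, 0); (-5, 2) → (-10, 5); (0, 2) → (-5, 5); (-4, 3) → (-9, 6)
T2 reflect across y = 0: (-10, 3) → (-10, -3); (-4, 0) → (-4, 0); (-10, 5) → (-10, -5); (-5, 5) → (-5, -5); (-9, 6) → (-9, -6)
T3 rotate counter-clockwise with cos θ = -3/5, sin θ = -4/5: (-10, -3) → (18/5, 49/5); (-4, 0) → (12/5, 16/5); (-10, -5) → (2, 11); (-5, -5) → (-1, 7); (-9, -6) → (3/5, 54/5)
T4 reflect across y = 0: (18/5, 49/5) → (18/5, -49/5); (12/5, 16/5) → (12/5, -16/5); (2, 11) → (2, -11); (-1, 7) → (-1, -7); (3/5, 54/5) → (3/5, -54/5)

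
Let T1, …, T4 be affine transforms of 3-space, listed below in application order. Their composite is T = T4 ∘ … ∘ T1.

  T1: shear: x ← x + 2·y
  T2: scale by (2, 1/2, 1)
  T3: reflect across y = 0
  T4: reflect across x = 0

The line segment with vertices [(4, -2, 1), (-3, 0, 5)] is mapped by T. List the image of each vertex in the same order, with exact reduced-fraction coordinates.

image vertices: (0, 1, 1), (6, 0, 5)

T1 shear: x ← x + 2·y: (4, -2, 1) → (0, -2, 1); (-3, 0, 5) → (-3, 0, 5)
T2 scale by (2, 1/2, 1): (0, -2, 1) → (0, -1, 1); (-3, 0, 5) → (-6, 0, 5)
T3 reflect across y = 0: (0, -1, 1) → (0, 1, 1); (-6, 0, 5) → (-6, 0, 5)
T4 reflect across x = 0: (0, 1, 1) → (0, 1, 1); (-6, 0, 5) → (6, 0, 5)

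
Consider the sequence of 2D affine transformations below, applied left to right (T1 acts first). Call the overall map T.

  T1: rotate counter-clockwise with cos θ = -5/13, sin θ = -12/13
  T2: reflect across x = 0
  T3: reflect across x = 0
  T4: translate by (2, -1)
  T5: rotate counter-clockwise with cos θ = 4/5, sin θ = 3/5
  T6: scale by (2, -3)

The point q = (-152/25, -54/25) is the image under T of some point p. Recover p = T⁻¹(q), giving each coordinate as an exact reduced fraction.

T1 = [-5/13 12/13 0; -12/13 -5/13 0; 0 0 1]
T2·T1 = [5/13 -12/13 0; -12/13 -5/13 0; 0 0 1]
T3·…·T1 = [-5/13 12/13 0; -12/13 -5/13 0; 0 0 1]
T4·…·T1 = [-5/13 12/13 2; -12/13 -5/13 -1; 0 0 1]
T5·…·T1 = [16/65 63/65 11/5; -63/65 16/65 2/5; 0 0 1]
T6·…·T1 = [32/65 126/65 22/5; 189/65 -48/65 -6/5; 0 0 1]
det M = -6; M⁻¹ = [8/65 21/65 -2/13; 63/130 -16/195 -29/13; 0 0 1]
M⁻¹ · (-152/25, -54/25)ᵀ = (-8/5, -5)ᵀ

p = (-8/5, -5)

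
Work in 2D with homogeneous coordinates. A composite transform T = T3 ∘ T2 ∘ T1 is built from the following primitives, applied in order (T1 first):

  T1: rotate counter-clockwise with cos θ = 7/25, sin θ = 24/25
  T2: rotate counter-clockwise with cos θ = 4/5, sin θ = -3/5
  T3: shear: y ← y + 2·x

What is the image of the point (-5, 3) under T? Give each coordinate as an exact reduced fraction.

T(p) = (-29/5, -61/5)

T1 rotate counter-clockwise with cos θ = 7/25, sin θ = 24/25: (-5, 3) → (-107/25, -99/25)
T2 rotate counter-clockwise with cos θ = 4/5, sin θ = -3/5: (-107/25, -99/25) → (-29/5, -3/5)
T3 shear: y ← y + 2·x: (-29/5, -3/5) → (-29/5, -61/5)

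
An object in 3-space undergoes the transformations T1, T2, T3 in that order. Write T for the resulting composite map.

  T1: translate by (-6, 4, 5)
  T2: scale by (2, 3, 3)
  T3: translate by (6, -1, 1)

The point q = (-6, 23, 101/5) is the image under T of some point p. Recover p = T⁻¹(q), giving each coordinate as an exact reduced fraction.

T1 = [1 0 0 -6; 0 1 0 4; 0 0 1 5; 0 0 0 1]
T2·T1 = [2 0 0 -12; 0 3 0 12; 0 0 3 15; 0 0 0 1]
T3·…·T1 = [2 0 0 -6; 0 3 0 11; 0 0 3 16; 0 0 0 1]
det M = 18; M⁻¹ = [1/2 0 0 3; 0 1/3 0 -11/3; 0 0 1/3 -16/3; 0 0 0 1]
M⁻¹ · (-6, 23, 101/5)ᵀ = (0, 4, 7/5)ᵀ

p = (0, 4, 7/5)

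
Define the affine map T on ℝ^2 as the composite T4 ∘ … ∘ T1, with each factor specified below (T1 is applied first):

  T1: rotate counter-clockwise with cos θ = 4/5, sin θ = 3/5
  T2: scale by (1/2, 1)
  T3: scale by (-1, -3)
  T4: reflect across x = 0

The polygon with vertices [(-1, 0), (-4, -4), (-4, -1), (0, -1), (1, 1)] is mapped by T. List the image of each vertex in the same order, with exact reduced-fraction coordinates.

image vertices: (-2/5, 9/5), (-2/5, 84/5), (-13/10, 48/5), (3/10, 12/5), (1/10, -21/5)

T1 rotate counter-clockwise with cos θ = 4/5, sin θ = 3/5: (-1, 0) → (-4/5, -3/5); (-4, -4) → (-4/5, -28/5); (-4, -1) → (-13/5, -16/5); (0, -1) → (3/5, -4/5); (1, 1) → (1/5, 7/5)
T2 scale by (1/2, 1): (-4/5, -3/5) → (-2/5, -3/5); (-4/5, -28/5) → (-2/5, -28/5); (-13/5, -16/5) → (-13/10, -16/5); (3/5, -4/5) → (3/10, -4/5); (1/5, 7/5) → (1/10, 7/5)
T3 scale by (-1, -3): (-2/5, -3/5) → (2/5, 9/5); (-2/5, -28/5) → (2/5, 84/5); (-13/10, -16/5) → (13/10, 48/5); (3/10, -4/5) → (-3/10, 12/5); (1/10, 7/5) → (-1/10, -21/5)
T4 reflect across x = 0: (2/5, 9/5) → (-2/5, 9/5); (2/5, 84/5) → (-2/5, 84/5); (13/10, 48/5) → (-13/10, 48/5); (-3/10, 12/5) → (3/10, 12/5); (-1/10, -21/5) → (1/10, -21/5)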